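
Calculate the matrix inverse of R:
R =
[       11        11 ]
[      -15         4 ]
det(R) = 209
R⁻¹ =
[    4/209     -1/19 ]
[   15/209      1/19 ]

For a 2×2 matrix R = [[a, b], [c, d]] with det(R) ≠ 0, R⁻¹ = (1/det(R)) * [[d, -b], [-c, a]].
det(R) = (11)*(4) - (11)*(-15) = 44 + 165 = 209.
R⁻¹ = (1/209) * [[4, -11], [15, 11]].
Dividing each entry by 209 and reducing:
R⁻¹ =
[    4/209     -1/19 ]
[   15/209      1/19 ]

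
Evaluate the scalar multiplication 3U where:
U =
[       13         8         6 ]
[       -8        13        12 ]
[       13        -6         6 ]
3U =
[       39        24        18 ]
[      -24        39        36 ]
[       39       -18        18 ]

Scalar multiplication is elementwise: (3U)[i][j] = 3 * U[i][j].
  (3U)[0][0] = 3 * (13) = 39
  (3U)[0][1] = 3 * (8) = 24
  (3U)[0][2] = 3 * (6) = 18
  (3U)[1][0] = 3 * (-8) = -24
  (3U)[1][1] = 3 * (13) = 39
  (3U)[1][2] = 3 * (12) = 36
  (3U)[2][0] = 3 * (13) = 39
  (3U)[2][1] = 3 * (-6) = -18
  (3U)[2][2] = 3 * (6) = 18
3U =
[       39        24        18 ]
[      -24        39        36 ]
[       39       -18        18 ]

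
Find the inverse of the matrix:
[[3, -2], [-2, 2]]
[[1, 1], [1, 3/2]]

For [[a,b],[c,d]], inverse = (1/det)·[[d,-b],[-c,a]]
det = 3·2 - -2·-2 = 2
Inverse = (1/2)·[[2, 2], [2, 3]]
        = [[1, 1], [1, 3/2]]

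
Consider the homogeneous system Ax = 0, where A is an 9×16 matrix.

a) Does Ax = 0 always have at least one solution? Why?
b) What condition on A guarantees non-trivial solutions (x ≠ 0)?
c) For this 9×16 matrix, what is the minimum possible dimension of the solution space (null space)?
a) Yes, x = 0 is always a solution. b) When A has linearly dependent columns (rank < n). c) Minimum nullity = 7.

a) x = 0 satisfies A·0 = 0, so the zero vector is always a solution.
b) Non-trivial solutions exist iff the columns of A are linearly dependent, equivalently rank(A) < n (the number of columns).
c) By rank-nullity, rank(A) + nullity(A) = n = 16. Since A has only 9 rows, rank(A) ≤ 9, so nullity(A) ≥ 16 - 9 = 7.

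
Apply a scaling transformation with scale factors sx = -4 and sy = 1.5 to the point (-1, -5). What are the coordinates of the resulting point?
(4, -7.5)

Scaling matrix:
[[-4, 0], [0, 1.50]]
Result: (-1 × -4, -5 × 1.5) = (4, -7.5)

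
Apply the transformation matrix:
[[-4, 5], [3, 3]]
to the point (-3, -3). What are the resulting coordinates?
(-3, -18)

Matrix multiplication:
[[-4, 5], [3, 3]] × [-3, -3]ᵀ
= [-4×-3 + 5×-3, 3×-3 + 3×-3]ᵀ
= [-3.0000, -18.0000]ᵀ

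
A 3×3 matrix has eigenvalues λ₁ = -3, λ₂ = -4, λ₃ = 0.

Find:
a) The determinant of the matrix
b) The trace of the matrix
det = 0, trace = -7

Two standard eigenvalue identities:
- det(A) equals the product of the eigenvalues (counted with multiplicity).
- trace(A) equals the sum of the eigenvalues.
det(A) = (-3)*(-4)*(0) = 0.
trace(A) = -3 - 4 + 0 = -7.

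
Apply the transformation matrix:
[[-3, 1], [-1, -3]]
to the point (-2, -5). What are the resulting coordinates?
(1, 17)

Matrix multiplication:
[[-3, 1], [-1, -3]] × [-2, -5]ᵀ
= [-3×-2 + 1×-5, -1×-2 + -3×-5]ᵀ
= [1.0000, 17.0000]ᵀ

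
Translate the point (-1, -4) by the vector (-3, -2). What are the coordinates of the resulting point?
(-4, -6)

Translation by (-3, -2):
x' = -1 + -3 = -4
y' = -4 + -2 = -6
Homogeneous matrix: [[1, 0, -3], [0, 1, -2], [0, 0, 1]]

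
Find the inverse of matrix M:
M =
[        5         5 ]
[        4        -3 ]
det(M) = -35
M⁻¹ =
[     3/35       1/7 ]
[     4/35      -1/7 ]

For a 2×2 matrix M = [[a, b], [c, d]] with det(M) ≠ 0, M⁻¹ = (1/det(M)) * [[d, -b], [-c, a]].
det(M) = (5)*(-3) - (5)*(4) = -15 - 20 = -35.
M⁻¹ = (1/-35) * [[-3, -5], [-4, 5]].
Dividing each entry by -35 and reducing:
M⁻¹ =
[     3/35       1/7 ]
[     4/35      -1/7 ]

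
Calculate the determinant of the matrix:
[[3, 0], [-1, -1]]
-3

For a 2×2 matrix [[a, b], [c, d]], det = ad - bc
det = (3)(-1) - (0)(-1) = -3 - 0 = -3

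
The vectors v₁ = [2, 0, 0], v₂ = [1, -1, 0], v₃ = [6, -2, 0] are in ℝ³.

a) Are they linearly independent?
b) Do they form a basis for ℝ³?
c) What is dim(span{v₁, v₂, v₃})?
Not independent, not a basis, dim(span) = 2

Check whether v₃ can be written as a linear combination of v₁ and v₂.
v₃ = (2)·v₁ + (2)·v₂ = [6, -2, 0], so the three vectors are linearly dependent.
Thus they do not form a basis for ℝ³, and dim(span{v₁, v₂, v₃}) = 2 (spanned by v₁ and v₂).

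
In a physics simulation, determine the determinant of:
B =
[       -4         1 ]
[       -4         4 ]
det(B) = -12

For a 2×2 matrix [[a, b], [c, d]], det = a*d - b*c.
det(B) = (-4)*(4) - (1)*(-4) = -16 + 4 = -12.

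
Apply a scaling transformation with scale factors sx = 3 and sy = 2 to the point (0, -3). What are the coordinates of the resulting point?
(0, -6)

Scaling matrix:
[[3, 0], [0, 2]]
Result: (0 × 3, -3 × 2) = (0, -6)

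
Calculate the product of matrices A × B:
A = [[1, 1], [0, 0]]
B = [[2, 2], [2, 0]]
[[4, 2], [0, 0]]

Matrix multiplication:
C[0][0] = 1×2 + 1×2 = 4
C[0][1] = 1×2 + 1×0 = 2
C[1][0] = 0×2 + 0×2 = 0
C[1][1] = 0×2 + 0×0 = 0
Result: [[4, 2], [0, 0]]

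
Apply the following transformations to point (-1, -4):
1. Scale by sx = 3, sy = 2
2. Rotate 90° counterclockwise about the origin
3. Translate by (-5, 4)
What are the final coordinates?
(3, 1)

Step 1: Scale → (-3, -8)
Step 2: Rotate 90° → (8, -3)
Step 3: Translate → (3, 1)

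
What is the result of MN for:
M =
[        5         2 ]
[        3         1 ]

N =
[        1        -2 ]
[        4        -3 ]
MN =
[       13       -16 ]
[        7        -9 ]

Matrix multiplication: (MN)[i][j] = sum over k of M[i][k] * N[k][j].
  (MN)[0][0] = (5)*(1) + (2)*(4) = 13
  (MN)[0][1] = (5)*(-2) + (2)*(-3) = -16
  (MN)[1][0] = (3)*(1) + (1)*(4) = 7
  (MN)[1][1] = (3)*(-2) + (1)*(-3) = -9
MN =
[       13       -16 ]
[        7        -9 ]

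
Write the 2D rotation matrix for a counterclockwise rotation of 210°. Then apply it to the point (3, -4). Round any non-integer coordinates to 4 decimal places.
R = [[-√3/2, 1/2], [-1/2, -√3/2]]; R·(3, -4) = (-4.5981, 1.9641)

Rotation matrix formula: R(θ) = [[cos θ, -sin θ], [sin θ, cos θ]]
For θ = 210°:
cos(210°) = -√3/2
sin(210°) = -1/2
R = [[-√3/2, 1/2], [-1/2, -√3/2]]
Apply to (3, -4): [-√3/2·3 + (1/2)·-4, -1/2·3 + -√3/2·-4] = (-4.5981, 1.9641)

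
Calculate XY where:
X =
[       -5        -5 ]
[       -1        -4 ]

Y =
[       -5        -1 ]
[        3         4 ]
XY =
[       10       -15 ]
[       -7       -15 ]

Matrix multiplication: (XY)[i][j] = sum over k of X[i][k] * Y[k][j].
  (XY)[0][0] = (-5)*(-5) + (-5)*(3) = 10
  (XY)[0][1] = (-5)*(-1) + (-5)*(4) = -15
  (XY)[1][0] = (-1)*(-5) + (-4)*(3) = -7
  (XY)[1][1] = (-1)*(-1) + (-4)*(4) = -15
XY =
[       10       -15 ]
[       -7       -15 ]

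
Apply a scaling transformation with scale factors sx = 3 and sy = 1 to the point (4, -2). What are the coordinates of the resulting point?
(12, -2)

Scaling matrix:
[[3, 0], [0, 1]]
Result: (4 × 3, -2 × 1) = (12, -2)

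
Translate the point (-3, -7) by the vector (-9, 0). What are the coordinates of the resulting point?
(-12, -7)

Translation by (-9, 0):
x' = -3 + -9 = -12
y' = -7 + 0 = -7
Homogeneous matrix: [[1, 0, -9], [0, 1, 0], [0, 0, 1]]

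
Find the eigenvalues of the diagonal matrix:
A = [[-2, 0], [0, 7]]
λ₁ = -2, λ₂ = 7

The characteristic polynomial of A is det(A - λI) = (-2 - λ)(7 - λ) = 0.
The roots are λ = -2 and λ = 7, so the eigenvalues are the diagonal entries.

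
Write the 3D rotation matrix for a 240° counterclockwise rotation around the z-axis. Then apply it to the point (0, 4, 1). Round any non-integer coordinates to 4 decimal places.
R = [[-1/2, √3/2, 0], [-√3/2, -1/2, 0], [0, 0, 1]]; R·(0, 4, 1) = (3.4641, -2.0000, 1.0000)

Rotation matrix for 240° around z-axis:
cos(240°) = -1/2, sin(240°) = -√3/2
R = [[-1/2, √3/2, 0], [-√3/2, -1/2, 0], [0, 0, 1]]
Apply to (0, 4, 1): R·[0, 4, 1]ᵀ = (3.4641, -2.0000, 1.0000)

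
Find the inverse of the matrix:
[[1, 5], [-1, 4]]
[[4/9, -5/9], [1/9, 1/9]]

For [[a,b],[c,d]], inverse = (1/det)·[[d,-b],[-c,a]]
det = 1·4 - 5·-1 = 9
Inverse = (1/9)·[[4, -5], [1, 1]]
        = [[4/9, -5/9], [1/9, 1/9]]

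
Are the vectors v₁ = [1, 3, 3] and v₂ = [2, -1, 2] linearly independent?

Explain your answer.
Yes, linearly independent

Two vectors are linearly dependent iff one is a scalar multiple of the other.
No single scalar k satisfies v₂ = k·v₁ (the ratios of corresponding entries disagree), so v₁ and v₂ are linearly independent.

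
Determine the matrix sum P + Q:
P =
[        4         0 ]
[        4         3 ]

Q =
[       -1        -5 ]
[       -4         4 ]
P + Q =
[        3        -5 ]
[        0         7 ]

Matrix addition is elementwise: (P+Q)[i][j] = P[i][j] + Q[i][j].
  (P+Q)[0][0] = (4) + (-1) = 3
  (P+Q)[0][1] = (0) + (-5) = -5
  (P+Q)[1][0] = (4) + (-4) = 0
  (P+Q)[1][1] = (3) + (4) = 7
P + Q =
[        3        -5 ]
[        0         7 ]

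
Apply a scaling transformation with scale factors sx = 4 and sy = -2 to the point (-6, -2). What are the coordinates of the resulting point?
(-24, 4)

Scaling matrix:
[[4, 0], [0, -2]]
Result: (-6 × 4, -2 × -2) = (-24, 4)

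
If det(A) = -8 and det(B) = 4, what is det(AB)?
-32

Use the multiplicative property of determinants: det(AB) = det(A)*det(B).
det(AB) = (-8)*(4) = -32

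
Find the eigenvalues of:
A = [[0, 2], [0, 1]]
λ = 0, 1

Solve det(A - λI) = 0. For a 2×2 matrix this is λ² - (trace)λ + det = 0.
trace(A) = 0 + 1 = 1.
det(A) = (0)*(1) - (2)*(0) = 0 - 0 = 0.
Characteristic equation: λ² - (1)λ + (0) = 0.
Discriminant: (1)² - 4*(0) = 1 - 0 = 1.
Roots: λ = (1 ± √1) / 2 = 0, 1.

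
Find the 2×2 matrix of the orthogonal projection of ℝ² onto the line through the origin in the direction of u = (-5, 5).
[[1/2, -1/2], [-1/2, 1/2]]

The orthogonal projection onto the line spanned by a nonzero vector u = (a, b) has matrix P = (u uᵀ) / (uᵀ u) = (1/(a² + b²)) · [[a², ab], [ab, b²]].
Here u = (-5, 5), so a² + b² = 25 + 25 = 50.
P = (1/50) · [[25, -25], [-25, 25]] = [[1/2, -1/2], [-1/2, 1/2]].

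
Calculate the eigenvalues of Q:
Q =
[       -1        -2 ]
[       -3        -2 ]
λ = -4, 1

Solve det(Q - λI) = 0. For a 2×2 matrix the characteristic equation is λ² - (trace)λ + det = 0.
trace(Q) = a + d = -1 - 2 = -3.
det(Q) = a*d - b*c = (-1)*(-2) - (-2)*(-3) = 2 - 6 = -4.
Characteristic equation: λ² - (-3)λ + (-4) = 0.
Discriminant = (-3)² - 4*(-4) = 9 + 16 = 25.
λ = (-3 ± √25) / 2 = (-3 ± 5) / 2 = -4, 1.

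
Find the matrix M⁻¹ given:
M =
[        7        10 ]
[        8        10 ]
det(M) = -10
M⁻¹ =
[       -1         1 ]
[      4/5     -7/10 ]

For a 2×2 matrix M = [[a, b], [c, d]] with det(M) ≠ 0, M⁻¹ = (1/det(M)) * [[d, -b], [-c, a]].
det(M) = (7)*(10) - (10)*(8) = 70 - 80 = -10.
M⁻¹ = (1/-10) * [[10, -10], [-8, 7]].
Dividing each entry by -10 and reducing:
M⁻¹ =
[       -1         1 ]
[      4/5     -7/10 ]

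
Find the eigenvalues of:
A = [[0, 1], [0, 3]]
λ = 0, 3

Solve det(A - λI) = 0. For a 2×2 matrix this is λ² - (trace)λ + det = 0.
trace(A) = 0 + 3 = 3.
det(A) = (0)*(3) - (1)*(0) = 0 - 0 = 0.
Characteristic equation: λ² - (3)λ + (0) = 0.
Discriminant: (3)² - 4*(0) = 9 - 0 = 9.
Roots: λ = (3 ± √9) / 2 = 0, 3.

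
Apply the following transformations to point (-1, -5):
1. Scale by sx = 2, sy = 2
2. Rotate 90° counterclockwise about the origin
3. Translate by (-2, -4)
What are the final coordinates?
(8, -6)

Step 1: Scale → (-2, -10)
Step 2: Rotate 90° → (10, -2)
Step 3: Translate → (8, -6)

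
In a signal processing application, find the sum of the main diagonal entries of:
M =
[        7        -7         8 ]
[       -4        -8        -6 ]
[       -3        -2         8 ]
tr(M) = 7 - 8 + 8 = 7

The trace of a square matrix is the sum of its diagonal entries.
Diagonal entries of M: M[0][0] = 7, M[1][1] = -8, M[2][2] = 8.
tr(M) = 7 - 8 + 8 = 7.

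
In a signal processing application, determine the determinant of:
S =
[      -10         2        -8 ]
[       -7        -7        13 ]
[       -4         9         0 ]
det(S) = 1794

Expand along row 0 (cofactor expansion): det(S) = a*(e*i - f*h) - b*(d*i - f*g) + c*(d*h - e*g), where the 3×3 is [[a, b, c], [d, e, f], [g, h, i]].
Minor M_00 = (-7)*(0) - (13)*(9) = 0 - 117 = -117.
Minor M_01 = (-7)*(0) - (13)*(-4) = 0 + 52 = 52.
Minor M_02 = (-7)*(9) - (-7)*(-4) = -63 - 28 = -91.
det(S) = (-10)*(-117) - (2)*(52) + (-8)*(-91) = 1170 - 104 + 728 = 1794.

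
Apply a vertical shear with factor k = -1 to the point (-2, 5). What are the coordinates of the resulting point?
(-2, 7)

Shear matrix for vertical shear with factor k = -1:
[[1, 0], [-1, 1]]
Result: (-2, 5) → (-2, 7)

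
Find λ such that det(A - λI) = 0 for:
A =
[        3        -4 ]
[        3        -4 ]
λ = -1, 0

Solve det(A - λI) = 0. For a 2×2 matrix the characteristic equation is λ² - (trace)λ + det = 0.
trace(A) = a + d = 3 - 4 = -1.
det(A) = a*d - b*c = (3)*(-4) - (-4)*(3) = -12 + 12 = 0.
Characteristic equation: λ² - (-1)λ + (0) = 0.
Discriminant = (-1)² - 4*(0) = 1 - 0 = 1.
λ = (-1 ± √1) / 2 = (-1 ± 1) / 2 = -1, 0.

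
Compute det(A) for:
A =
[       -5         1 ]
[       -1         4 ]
det(A) = -19

For a 2×2 matrix [[a, b], [c, d]], det = a*d - b*c.
det(A) = (-5)*(4) - (1)*(-1) = -20 + 1 = -19.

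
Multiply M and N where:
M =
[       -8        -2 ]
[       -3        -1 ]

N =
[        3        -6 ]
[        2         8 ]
MN =
[      -28        32 ]
[      -11        10 ]

Matrix multiplication: (MN)[i][j] = sum over k of M[i][k] * N[k][j].
  (MN)[0][0] = (-8)*(3) + (-2)*(2) = -28
  (MN)[0][1] = (-8)*(-6) + (-2)*(8) = 32
  (MN)[1][0] = (-3)*(3) + (-1)*(2) = -11
  (MN)[1][1] = (-3)*(-6) + (-1)*(8) = 10
MN =
[      -28        32 ]
[      -11        10 ]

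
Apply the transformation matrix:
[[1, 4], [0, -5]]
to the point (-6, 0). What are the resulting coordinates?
(-6, 0)

Matrix multiplication:
[[1, 4], [0, -5]] × [-6, 0]ᵀ
= [1×-6 + 4×0, 0×-6 + -5×0]ᵀ
= [-6.0000, 0.0000]ᵀ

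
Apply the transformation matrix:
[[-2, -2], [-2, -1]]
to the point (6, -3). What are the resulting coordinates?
(-6, -9)

Matrix multiplication:
[[-2, -2], [-2, -1]] × [6, -3]ᵀ
= [-2×6 + -2×-3, -2×6 + -1×-3]ᵀ
= [-6.0000, -9.0000]ᵀ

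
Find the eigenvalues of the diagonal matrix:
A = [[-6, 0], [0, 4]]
λ₁ = -6, λ₂ = 4

The characteristic polynomial of A is det(A - λI) = (-6 - λ)(4 - λ) = 0.
The roots are λ = -6 and λ = 4, so the eigenvalues are the diagonal entries.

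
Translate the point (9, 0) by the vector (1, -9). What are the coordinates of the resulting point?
(10, -9)

Translation by (1, -9):
x' = 9 + 1 = 10
y' = 0 + -9 = -9
Homogeneous matrix: [[1, 0, 1], [0, 1, -9], [0, 0, 1]]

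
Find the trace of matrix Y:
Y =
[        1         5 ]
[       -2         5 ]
tr(Y) = 1 + 5 = 6

The trace of a square matrix is the sum of its diagonal entries.
Diagonal entries of Y: Y[0][0] = 1, Y[1][1] = 5.
tr(Y) = 1 + 5 = 6.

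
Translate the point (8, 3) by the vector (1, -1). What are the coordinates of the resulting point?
(9, 2)

Translation by (1, -1):
x' = 8 + 1 = 9
y' = 3 + -1 = 2
Homogeneous matrix: [[1, 0, 1], [0, 1, -1], [0, 0, 1]]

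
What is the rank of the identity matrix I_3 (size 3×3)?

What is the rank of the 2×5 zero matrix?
rank(I_3) = 3, rank(0) = 0

The identity I_3 has 3 columns that are the standard basis vectors e_1, …, e_3. These are linearly independent, so all 3 columns are pivots and rank(I_3) = 3.
The 2×5 zero matrix has every entry zero, so every row is the zero row and there are no pivots; rank(0) = 0.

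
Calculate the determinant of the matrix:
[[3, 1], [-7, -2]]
1

For a 2×2 matrix [[a, b], [c, d]], det = ad - bc
det = (3)(-2) - (1)(-7) = -6 - -7 = 1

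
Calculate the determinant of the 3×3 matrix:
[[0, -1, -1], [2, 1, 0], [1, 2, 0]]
-3

Expansion along first row:
det = 0·det([[1,0],[2,0]]) - -1·det([[2,0],[1,0]]) + -1·det([[2,1],[1,2]])
    = 0·(1·0 - 0·2) - -1·(2·0 - 0·1) + -1·(2·2 - 1·1)
    = 0·0 - -1·0 + -1·3
    = 0 + 0 + -3 = -3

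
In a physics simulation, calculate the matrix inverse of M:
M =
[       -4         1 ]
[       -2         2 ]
det(M) = -6
M⁻¹ =
[     -1/3       1/6 ]
[     -1/3       2/3 ]

For a 2×2 matrix M = [[a, b], [c, d]] with det(M) ≠ 0, M⁻¹ = (1/det(M)) * [[d, -b], [-c, a]].
det(M) = (-4)*(2) - (1)*(-2) = -8 + 2 = -6.
M⁻¹ = (1/-6) * [[2, -1], [2, -4]].
Dividing each entry by -6 and reducing:
M⁻¹ =
[     -1/3       1/6 ]
[     -1/3       2/3 ]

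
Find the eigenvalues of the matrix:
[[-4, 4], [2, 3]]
λ = -5 and λ = 4

Characteristic equation: det(A - λI) = 0
λ² - (trace)λ + (det) = 0
λ² - (-1)λ + (-20) = 0
λ² + 1λ - 20 = 0
Solving: λ = -5, 4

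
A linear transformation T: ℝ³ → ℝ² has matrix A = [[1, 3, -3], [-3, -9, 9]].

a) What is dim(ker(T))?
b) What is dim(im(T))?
dim(ker) = 2, dim(im) = 1

Observe that row 2 = -3 × row 1 (so the rows are linearly dependent).
Thus rank(A) = 1 (only one linearly independent row).
dim(im(T)) = rank(A) = 1.
By the rank-nullity theorem applied to T: ℝ³ → ℝ², rank(A) + nullity(A) = 3 (the domain dimension), so dim(ker(T)) = 3 - 1 = 2.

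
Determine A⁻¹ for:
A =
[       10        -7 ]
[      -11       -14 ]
det(A) = -217
A⁻¹ =
[     2/31     -1/31 ]
[  -11/217   -10/217 ]

For a 2×2 matrix A = [[a, b], [c, d]] with det(A) ≠ 0, A⁻¹ = (1/det(A)) * [[d, -b], [-c, a]].
det(A) = (10)*(-14) - (-7)*(-11) = -140 - 77 = -217.
A⁻¹ = (1/-217) * [[-14, 7], [11, 10]].
Dividing each entry by -217 and reducing:
A⁻¹ =
[     2/31     -1/31 ]
[  -11/217   -10/217 ]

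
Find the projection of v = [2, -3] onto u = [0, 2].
[0, -3]

The projection of v onto u is proj_u(v) = ((v·u) / (u·u)) · u.
v·u = (2)*(0) + (-3)*(2) = -6.
u·u = (0)*(0) + (2)*(2) = 4.
coefficient = -6 / 4 = -3/2.
proj_u(v) = -3/2 · [0, 2] = [0, -3].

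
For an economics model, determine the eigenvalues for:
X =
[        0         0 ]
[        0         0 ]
λ = 0, 0

Solve det(X - λI) = 0. For a 2×2 matrix the characteristic equation is λ² - (trace)λ + det = 0.
trace(X) = a + d = 0 + 0 = 0.
det(X) = a*d - b*c = (0)*(0) - (0)*(0) = 0 - 0 = 0.
Characteristic equation: λ² - (0)λ + (0) = 0.
Discriminant = (0)² - 4*(0) = 0 - 0 = 0.
λ = (0 ± √0) / 2 = (0 ± 0) / 2 = 0, 0.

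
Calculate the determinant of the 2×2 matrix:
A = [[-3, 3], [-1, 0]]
3

For A = [[a, b], [c, d]], det(A) = a*d - b*c.
det(A) = (-3)*(0) - (3)*(-1) = 0 - -3 = 3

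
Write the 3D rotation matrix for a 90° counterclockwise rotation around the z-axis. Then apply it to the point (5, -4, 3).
R = [[0, -1, 0], [1, 0, 0], [0, 0, 1]]; R·(5, -4, 3) = (4, 5, 3)

Rotation matrix for 90° around z-axis:
cos(90°) = 0, sin(90°) = 1
R = [[0, -1, 0], [1, 0, 0], [0, 0, 1]]
Apply to (5, -4, 3): R·[5, -4, 3]ᵀ = (4, 5, 3)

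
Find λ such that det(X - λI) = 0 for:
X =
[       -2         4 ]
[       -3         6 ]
λ = 0, 4

Solve det(X - λI) = 0. For a 2×2 matrix the characteristic equation is λ² - (trace)λ + det = 0.
trace(X) = a + d = -2 + 6 = 4.
det(X) = a*d - b*c = (-2)*(6) - (4)*(-3) = -12 + 12 = 0.
Characteristic equation: λ² - (4)λ + (0) = 0.
Discriminant = (4)² - 4*(0) = 16 - 0 = 16.
λ = (4 ± √16) / 2 = (4 ± 4) / 2 = 0, 4.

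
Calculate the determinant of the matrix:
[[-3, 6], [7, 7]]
-63

For a 2×2 matrix [[a, b], [c, d]], det = ad - bc
det = (-3)(7) - (6)(7) = -21 - 42 = -63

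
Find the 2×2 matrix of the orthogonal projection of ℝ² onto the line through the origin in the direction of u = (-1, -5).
[[1/26, 5/26], [5/26, 25/26]]

The orthogonal projection onto the line spanned by a nonzero vector u = (a, b) has matrix P = (u uᵀ) / (uᵀ u) = (1/(a² + b²)) · [[a², ab], [ab, b²]].
Here u = (-1, -5), so a² + b² = 1 + 25 = 26.
P = (1/26) · [[1, 5], [5, 25]] = [[1/26, 5/26], [5/26, 25/26]].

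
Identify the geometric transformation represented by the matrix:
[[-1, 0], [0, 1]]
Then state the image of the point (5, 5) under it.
reflection across the y-axis; image of (5, 5) is (-5, 5)

This is a symmetric orthogonal matrix with determinant -1, which characterizes a reflection in ℝ².
The matrix [[-1, 0], [0, 1]] represents: reflection across the y-axis.
Applying it to (5, 5): [-1·5 + 0·5, 0·5 + 1·5] = (-5, 5).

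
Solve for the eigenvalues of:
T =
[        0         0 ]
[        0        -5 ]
λ = -5, 0

Solve det(T - λI) = 0. For a 2×2 matrix the characteristic equation is λ² - (trace)λ + det = 0.
trace(T) = a + d = 0 - 5 = -5.
det(T) = a*d - b*c = (0)*(-5) - (0)*(0) = 0 - 0 = 0.
Characteristic equation: λ² - (-5)λ + (0) = 0.
Discriminant = (-5)² - 4*(0) = 25 - 0 = 25.
λ = (-5 ± √25) / 2 = (-5 ± 5) / 2 = -5, 0.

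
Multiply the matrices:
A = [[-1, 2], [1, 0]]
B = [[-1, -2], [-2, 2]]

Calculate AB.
[[-3, 6], [-1, -2]]

Each entry (i,j) of AB = sum over k of A[i][k]*B[k][j].
(AB)[0][0] = (-1)*(-1) + (2)*(-2) = -3
(AB)[0][1] = (-1)*(-2) + (2)*(2) = 6
(AB)[1][0] = (1)*(-1) + (0)*(-2) = -1
(AB)[1][1] = (1)*(-2) + (0)*(2) = -2
AB = [[-3, 6], [-1, -2]]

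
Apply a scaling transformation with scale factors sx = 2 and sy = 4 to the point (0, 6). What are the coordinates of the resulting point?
(0, 24)

Scaling matrix:
[[2, 0], [0, 4]]
Result: (0 × 2, 6 × 4) = (0, 24)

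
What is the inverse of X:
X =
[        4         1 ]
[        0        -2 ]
det(X) = -8
X⁻¹ =
[      1/4       1/8 ]
[        0      -1/2 ]

For a 2×2 matrix X = [[a, b], [c, d]] with det(X) ≠ 0, X⁻¹ = (1/det(X)) * [[d, -b], [-c, a]].
det(X) = (4)*(-2) - (1)*(0) = -8 - 0 = -8.
X⁻¹ = (1/-8) * [[-2, -1], [0, 4]].
Dividing each entry by -8 and reducing:
X⁻¹ =
[      1/4       1/8 ]
[        0      -1/2 ]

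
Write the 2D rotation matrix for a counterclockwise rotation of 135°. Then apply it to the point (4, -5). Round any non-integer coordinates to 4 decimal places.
R = [[-√2/2, -√2/2], [√2/2, -√2/2]]; R·(4, -5) = (0.7071, 6.3640)

Rotation matrix formula: R(θ) = [[cos θ, -sin θ], [sin θ, cos θ]]
For θ = 135°:
cos(135°) = -√2/2
sin(135°) = √2/2
R = [[-√2/2, -√2/2], [√2/2, -√2/2]]
Apply to (4, -5): [-√2/2·4 + (-√2/2)·-5, √2/2·4 + -√2/2·-5] = (0.7071, 6.3640)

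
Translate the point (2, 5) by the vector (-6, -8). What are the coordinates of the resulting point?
(-4, -3)

Translation by (-6, -8):
x' = 2 + -6 = -4
y' = 5 + -8 = -3
Homogeneous matrix: [[1, 0, -6], [0, 1, -8], [0, 0, 1]]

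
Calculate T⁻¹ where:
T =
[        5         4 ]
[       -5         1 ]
det(T) = 25
T⁻¹ =
[     1/25     -4/25 ]
[      1/5       1/5 ]

For a 2×2 matrix T = [[a, b], [c, d]] with det(T) ≠ 0, T⁻¹ = (1/det(T)) * [[d, -b], [-c, a]].
det(T) = (5)*(1) - (4)*(-5) = 5 + 20 = 25.
T⁻¹ = (1/25) * [[1, -4], [5, 5]].
Dividing each entry by 25 and reducing:
T⁻¹ =
[     1/25     -4/25 ]
[      1/5       1/5 ]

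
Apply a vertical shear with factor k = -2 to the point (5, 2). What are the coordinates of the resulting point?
(5, -8)

Shear matrix for vertical shear with factor k = -2:
[[1, 0], [-2, 1]]
Result: (5, 2) → (5, -8)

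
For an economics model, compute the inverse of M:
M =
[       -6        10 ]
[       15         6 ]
det(M) = -186
M⁻¹ =
[    -1/31      5/93 ]
[     5/62      1/31 ]

For a 2×2 matrix M = [[a, b], [c, d]] with det(M) ≠ 0, M⁻¹ = (1/det(M)) * [[d, -b], [-c, a]].
det(M) = (-6)*(6) - (10)*(15) = -36 - 150 = -186.
M⁻¹ = (1/-186) * [[6, -10], [-15, -6]].
Dividing each entry by -186 and reducing:
M⁻¹ =
[    -1/31      5/93 ]
[     5/62      1/31 ]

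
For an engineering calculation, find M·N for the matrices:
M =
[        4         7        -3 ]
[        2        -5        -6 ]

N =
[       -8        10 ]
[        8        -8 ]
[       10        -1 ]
MN =
[       -6       -13 ]
[     -116        66 ]

Matrix multiplication: (MN)[i][j] = sum over k of M[i][k] * N[k][j].
  (MN)[0][0] = (4)*(-8) + (7)*(8) + (-3)*(10) = -6
  (MN)[0][1] = (4)*(10) + (7)*(-8) + (-3)*(-1) = -13
  (MN)[1][0] = (2)*(-8) + (-5)*(8) + (-6)*(10) = -116
  (MN)[1][1] = (2)*(10) + (-5)*(-8) + (-6)*(-1) = 66
MN =
[       -6       -13 ]
[     -116        66 ]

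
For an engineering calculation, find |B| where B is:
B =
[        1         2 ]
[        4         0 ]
det(B) = -8

For a 2×2 matrix [[a, b], [c, d]], det = a*d - b*c.
det(B) = (1)*(0) - (2)*(4) = 0 - 8 = -8.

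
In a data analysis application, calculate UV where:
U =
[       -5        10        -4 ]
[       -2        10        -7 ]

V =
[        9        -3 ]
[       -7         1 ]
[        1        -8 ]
UV =
[     -119        57 ]
[      -95        72 ]

Matrix multiplication: (UV)[i][j] = sum over k of U[i][k] * V[k][j].
  (UV)[0][0] = (-5)*(9) + (10)*(-7) + (-4)*(1) = -119
  (UV)[0][1] = (-5)*(-3) + (10)*(1) + (-4)*(-8) = 57
  (UV)[1][0] = (-2)*(9) + (10)*(-7) + (-7)*(1) = -95
  (UV)[1][1] = (-2)*(-3) + (10)*(1) + (-7)*(-8) = 72
UV =
[     -119        57 ]
[      -95        72 ]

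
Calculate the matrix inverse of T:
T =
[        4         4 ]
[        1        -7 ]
det(T) = -32
T⁻¹ =
[     7/32       1/8 ]
[     1/32      -1/8 ]

For a 2×2 matrix T = [[a, b], [c, d]] with det(T) ≠ 0, T⁻¹ = (1/det(T)) * [[d, -b], [-c, a]].
det(T) = (4)*(-7) - (4)*(1) = -28 - 4 = -32.
T⁻¹ = (1/-32) * [[-7, -4], [-1, 4]].
Dividing each entry by -32 and reducing:
T⁻¹ =
[     7/32       1/8 ]
[     1/32      -1/8 ]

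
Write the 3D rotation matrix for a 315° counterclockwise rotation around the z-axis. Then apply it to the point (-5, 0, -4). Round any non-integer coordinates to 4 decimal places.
R = [[√2/2, √2/2, 0], [-√2/2, √2/2, 0], [0, 0, 1]]; R·(-5, 0, -4) = (-3.5355, 3.5355, -4.0000)

Rotation matrix for 315° around z-axis:
cos(315°) = √2/2, sin(315°) = -√2/2
R = [[√2/2, √2/2, 0], [-√2/2, √2/2, 0], [0, 0, 1]]
Apply to (-5, 0, -4): R·[-5, 0, -4]ᵀ = (-3.5355, 3.5355, -4.0000)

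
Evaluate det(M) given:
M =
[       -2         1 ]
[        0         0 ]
det(M) = 0

For a 2×2 matrix [[a, b], [c, d]], det = a*d - b*c.
det(M) = (-2)*(0) - (1)*(0) = 0 - 0 = 0.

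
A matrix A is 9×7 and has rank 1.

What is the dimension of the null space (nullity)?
6

The rank-nullity theorem for an m×n matrix states:
rank(A) + nullity(A) = n (the number of columns).
Here n = 7 and rank(A) = 1, so nullity(A) = 7 - 1 = 6.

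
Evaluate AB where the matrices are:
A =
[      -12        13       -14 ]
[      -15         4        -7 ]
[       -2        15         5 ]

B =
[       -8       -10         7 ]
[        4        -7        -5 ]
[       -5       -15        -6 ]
AB =
[      218       239       -65 ]
[      171       227       -83 ]
[       51      -160      -119 ]

Matrix multiplication: (AB)[i][j] = sum over k of A[i][k] * B[k][j].
  (AB)[0][0] = (-12)*(-8) + (13)*(4) + (-14)*(-5) = 218
  (AB)[0][1] = (-12)*(-10) + (13)*(-7) + (-14)*(-15) = 239
  (AB)[0][2] = (-12)*(7) + (13)*(-5) + (-14)*(-6) = -65
  (AB)[1][0] = (-15)*(-8) + (4)*(4) + (-7)*(-5) = 171
  (AB)[1][1] = (-15)*(-10) + (4)*(-7) + (-7)*(-15) = 227
  (AB)[1][2] = (-15)*(7) + (4)*(-5) + (-7)*(-6) = -83
  (AB)[2][0] = (-2)*(-8) + (15)*(4) + (5)*(-5) = 51
  (AB)[2][1] = (-2)*(-10) + (15)*(-7) + (5)*(-15) = -160
  (AB)[2][2] = (-2)*(7) + (15)*(-5) + (5)*(-6) = -119
AB =
[      218       239       -65 ]
[      171       227       -83 ]
[       51      -160      -119 ]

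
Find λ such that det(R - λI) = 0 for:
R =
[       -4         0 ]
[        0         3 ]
λ = -4, 3

Solve det(R - λI) = 0. For a 2×2 matrix the characteristic equation is λ² - (trace)λ + det = 0.
trace(R) = a + d = -4 + 3 = -1.
det(R) = a*d - b*c = (-4)*(3) - (0)*(0) = -12 - 0 = -12.
Characteristic equation: λ² - (-1)λ + (-12) = 0.
Discriminant = (-1)² - 4*(-12) = 1 + 48 = 49.
λ = (-1 ± √49) / 2 = (-1 ± 7) / 2 = -4, 3.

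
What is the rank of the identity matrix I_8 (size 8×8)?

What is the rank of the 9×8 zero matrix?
rank(I_8) = 8, rank(0) = 0

The identity I_8 has 8 columns that are the standard basis vectors e_1, …, e_8. These are linearly independent, so all 8 columns are pivots and rank(I_8) = 8.
The 9×8 zero matrix has every entry zero, so every row is the zero row and there are no pivots; rank(0) = 0.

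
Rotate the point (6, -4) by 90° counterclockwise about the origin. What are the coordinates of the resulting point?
(4, 6)

Rotation matrix R(θ) = [[cos θ, -sin θ], [sin θ, cos θ]]; for θ = 90°:
R = [[0, -1], [1, 0]]
Result: R × [6, -4]ᵀ = [0·6 + (-1)·-4, 1·6 + (0)·-4]ᵀ = (4, 6)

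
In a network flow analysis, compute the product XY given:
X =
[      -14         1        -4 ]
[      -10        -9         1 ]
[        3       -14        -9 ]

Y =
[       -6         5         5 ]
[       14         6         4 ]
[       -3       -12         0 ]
XY =
[      110       -16       -66 ]
[      -69      -116       -86 ]
[     -187        39       -41 ]

Matrix multiplication: (XY)[i][j] = sum over k of X[i][k] * Y[k][j].
  (XY)[0][0] = (-14)*(-6) + (1)*(14) + (-4)*(-3) = 110
  (XY)[0][1] = (-14)*(5) + (1)*(6) + (-4)*(-12) = -16
  (XY)[0][2] = (-14)*(5) + (1)*(4) + (-4)*(0) = -66
  (XY)[1][0] = (-10)*(-6) + (-9)*(14) + (1)*(-3) = -69
  (XY)[1][1] = (-10)*(5) + (-9)*(6) + (1)*(-12) = -116
  (XY)[1][2] = (-10)*(5) + (-9)*(4) + (1)*(0) = -86
  (XY)[2][0] = (3)*(-6) + (-14)*(14) + (-9)*(-3) = -187
  (XY)[2][1] = (3)*(5) + (-14)*(6) + (-9)*(-12) = 39
  (XY)[2][2] = (3)*(5) + (-14)*(4) + (-9)*(0) = -41
XY =
[      110       -16       -66 ]
[      -69      -116       -86 ]
[     -187        39       -41 ]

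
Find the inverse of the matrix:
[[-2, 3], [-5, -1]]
[[-1/17, -3/17], [5/17, -2/17]]

For [[a,b],[c,d]], inverse = (1/det)·[[d,-b],[-c,a]]
det = -2·-1 - 3·-5 = 17
Inverse = (1/17)·[[-1, -3], [5, -2]]
        = [[-1/17, -3/17], [5/17, -2/17]]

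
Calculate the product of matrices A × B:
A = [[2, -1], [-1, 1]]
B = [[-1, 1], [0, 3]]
[[-2, -1], [1, 2]]

Matrix multiplication:
C[0][0] = 2×-1 + -1×0 = -2
C[0][1] = 2×1 + -1×3 = -1
C[1][0] = -1×-1 + 1×0 = 1
C[1][1] = -1×1 + 1×3 = 2
Result: [[-2, -1], [1, 2]]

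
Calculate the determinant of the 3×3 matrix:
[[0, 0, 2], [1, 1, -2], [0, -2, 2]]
-4

Expansion along first row:
det = 0·det([[1,-2],[-2,2]]) - 0·det([[1,-2],[0,2]]) + 2·det([[1,1],[0,-2]])
    = 0·(1·2 - -2·-2) - 0·(1·2 - -2·0) + 2·(1·-2 - 1·0)
    = 0·-2 - 0·2 + 2·-2
    = 0 + 0 + -4 = -4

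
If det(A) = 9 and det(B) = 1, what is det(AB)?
9

Use the multiplicative property of determinants: det(AB) = det(A)*det(B).
det(AB) = (9)*(1) = 9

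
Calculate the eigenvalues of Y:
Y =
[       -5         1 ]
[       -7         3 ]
λ = -4, 2

Solve det(Y - λI) = 0. For a 2×2 matrix the characteristic equation is λ² - (trace)λ + det = 0.
trace(Y) = a + d = -5 + 3 = -2.
det(Y) = a*d - b*c = (-5)*(3) - (1)*(-7) = -15 + 7 = -8.
Characteristic equation: λ² - (-2)λ + (-8) = 0.
Discriminant = (-2)² - 4*(-8) = 4 + 32 = 36.
λ = (-2 ± √36) / 2 = (-2 ± 6) / 2 = -4, 2.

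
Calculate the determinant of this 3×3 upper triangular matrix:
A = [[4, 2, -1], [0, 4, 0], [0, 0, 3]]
48

The determinant of a triangular matrix is the product of its diagonal entries (the off-diagonal entries above the diagonal do not affect it).
det(A) = (4) * (4) * (3) = 48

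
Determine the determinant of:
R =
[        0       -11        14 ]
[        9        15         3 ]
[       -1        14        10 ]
det(R) = 2997

Expand along row 0 (cofactor expansion): det(R) = a*(e*i - f*h) - b*(d*i - f*g) + c*(d*h - e*g), where the 3×3 is [[a, b, c], [d, e, f], [g, h, i]].
Minor M_00 = (15)*(10) - (3)*(14) = 150 - 42 = 108.
Minor M_01 = (9)*(10) - (3)*(-1) = 90 + 3 = 93.
Minor M_02 = (9)*(14) - (15)*(-1) = 126 + 15 = 141.
det(R) = (0)*(108) - (-11)*(93) + (14)*(141) = 0 + 1023 + 1974 = 2997.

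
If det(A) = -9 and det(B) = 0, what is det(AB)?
0

Use the multiplicative property of determinants: det(AB) = det(A)*det(B).
det(AB) = (-9)*(0) = 0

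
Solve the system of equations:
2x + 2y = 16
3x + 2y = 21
x = 5, y = 3

Use elimination (row reduction):
Equation 1: 2x + 2y = 16.
Equation 2: 3x + 2y = 21.
Multiply Eq1 by 3 and Eq2 by 2: 6x + 6y = 48;  6x + 4y = 42.
Subtract: (-2)y = -6, so y = 3.
Back-substitute into Eq1: 2x + 2*(3) = 16, so x = 5.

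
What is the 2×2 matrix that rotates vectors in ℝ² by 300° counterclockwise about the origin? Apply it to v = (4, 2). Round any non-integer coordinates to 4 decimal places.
R = [[1/2, √3/2], [-√3/2, 1/2]]; R·v = (3.7321, -2.4641)

A counterclockwise rotation by angle θ in ℝ² has matrix R(θ) = [[cos θ, -sin θ], [sin θ, cos θ]].
For θ = 300°: cos θ = 1/2, sin θ = -√3/2.
R(300°) = [[1/2, √3/2], [-√3/2, 1/2]].
R·v = [1/2·4 + (√3/2)·2, -√3/2·4 + 1/2·2] = (3.7321, -2.4641).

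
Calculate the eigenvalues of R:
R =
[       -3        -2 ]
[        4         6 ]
λ = -2, 5

Solve det(R - λI) = 0. For a 2×2 matrix the characteristic equation is λ² - (trace)λ + det = 0.
trace(R) = a + d = -3 + 6 = 3.
det(R) = a*d - b*c = (-3)*(6) - (-2)*(4) = -18 + 8 = -10.
Characteristic equation: λ² - (3)λ + (-10) = 0.
Discriminant = (3)² - 4*(-10) = 9 + 40 = 49.
λ = (3 ± √49) / 2 = (3 ± 7) / 2 = -2, 5.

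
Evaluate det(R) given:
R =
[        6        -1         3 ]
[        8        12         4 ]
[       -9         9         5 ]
det(R) = 760

Expand along row 0 (cofactor expansion): det(R) = a*(e*i - f*h) - b*(d*i - f*g) + c*(d*h - e*g), where the 3×3 is [[a, b, c], [d, e, f], [g, h, i]].
Minor M_00 = (12)*(5) - (4)*(9) = 60 - 36 = 24.
Minor M_01 = (8)*(5) - (4)*(-9) = 40 + 36 = 76.
Minor M_02 = (8)*(9) - (12)*(-9) = 72 + 108 = 180.
det(R) = (6)*(24) - (-1)*(76) + (3)*(180) = 144 + 76 + 540 = 760.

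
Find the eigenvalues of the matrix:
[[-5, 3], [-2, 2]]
λ = -4 and λ = 1

Characteristic equation: det(A - λI) = 0
λ² - (trace)λ + (det) = 0
λ² - (-3)λ + (-4) = 0
λ² + 3λ - 4 = 0
Solving: λ = -4, 1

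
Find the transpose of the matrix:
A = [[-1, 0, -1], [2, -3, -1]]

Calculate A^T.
[[-1, 2], [0, -3], [-1, -1]]

The transpose sends entry (i,j) to (j,i); rows become columns.
Row 0 of A: [-1, 0, -1] -> column 0 of A^T.
Row 1 of A: [2, -3, -1] -> column 1 of A^T.
A^T = [[-1, 2], [0, -3], [-1, -1]]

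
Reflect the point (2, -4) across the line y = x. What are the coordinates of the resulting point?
(-4, 2)

Reflection across line y = x: (2, -4) → (-4, 2)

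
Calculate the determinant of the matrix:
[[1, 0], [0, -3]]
-3

For a 2×2 matrix [[a, b], [c, d]], det = ad - bc
det = (1)(-3) - (0)(0) = -3 - 0 = -3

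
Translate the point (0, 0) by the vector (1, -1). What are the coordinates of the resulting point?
(1, -1)

Translation by (1, -1):
x' = 0 + 1 = 1
y' = 0 + -1 = -1
Homogeneous matrix: [[1, 0, 1], [0, 1, -1], [0, 0, 1]]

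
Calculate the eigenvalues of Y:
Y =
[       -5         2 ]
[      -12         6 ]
λ = -2, 3

Solve det(Y - λI) = 0. For a 2×2 matrix the characteristic equation is λ² - (trace)λ + det = 0.
trace(Y) = a + d = -5 + 6 = 1.
det(Y) = a*d - b*c = (-5)*(6) - (2)*(-12) = -30 + 24 = -6.
Characteristic equation: λ² - (1)λ + (-6) = 0.
Discriminant = (1)² - 4*(-6) = 1 + 24 = 25.
λ = (1 ± √25) / 2 = (1 ± 5) / 2 = -2, 3.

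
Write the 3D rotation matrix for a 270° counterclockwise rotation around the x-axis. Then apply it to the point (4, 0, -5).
R = [[1, 0, 0], [0, 0, 1], [0, -1, 0]]; R·(4, 0, -5) = (4, -5, 0)

Rotation matrix for 270° around x-axis:
cos(270°) = 0, sin(270°) = -1
R = [[1, 0, 0], [0, 0, 1], [0, -1, 0]]
Apply to (4, 0, -5): R·[4, 0, -5]ᵀ = (4, -5, 0)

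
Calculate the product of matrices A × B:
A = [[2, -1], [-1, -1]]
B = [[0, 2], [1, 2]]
[[-1, 2], [-1, -4]]

Matrix multiplication:
C[0][0] = 2×0 + -1×1 = -1
C[0][1] = 2×2 + -1×2 = 2
C[1][0] = -1×0 + -1×1 = -1
C[1][1] = -1×2 + -1×2 = -4
Result: [[-1, 2], [-1, -4]]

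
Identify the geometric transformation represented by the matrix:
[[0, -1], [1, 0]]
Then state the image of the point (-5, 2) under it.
rotation by 90° counterclockwise; image of (-5, 2) is (-2, -5)

This matches the form [[cos θ, -sin θ], [sin θ, cos θ]] of a rotation matrix; reading off cos θ and sin θ gives the angle.
The matrix [[0, -1], [1, 0]] represents: rotation by 90° counterclockwise.
Applying it to (-5, 2): [0·-5 + -1·2, 1·-5 + 0·2] = (-2, -5).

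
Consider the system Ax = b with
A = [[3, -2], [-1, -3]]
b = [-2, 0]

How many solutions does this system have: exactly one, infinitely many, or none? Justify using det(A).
Exactly one solution

Compute det(A) = (3)*(-3) - (-2)*(-1) = -11.
Because det(A) ≠ 0, A is invertible and Ax = b has a unique solution for every b (here x = A⁻¹ b).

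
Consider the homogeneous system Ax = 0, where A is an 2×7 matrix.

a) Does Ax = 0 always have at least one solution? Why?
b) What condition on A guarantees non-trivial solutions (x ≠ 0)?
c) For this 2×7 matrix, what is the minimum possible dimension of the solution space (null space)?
a) Yes, x = 0 is always a solution. b) When A has linearly dependent columns (rank < n). c) Minimum nullity = 5.

a) x = 0 satisfies A·0 = 0, so the zero vector is always a solution.
b) Non-trivial solutions exist iff the columns of A are linearly dependent, equivalently rank(A) < n (the number of columns).
c) By rank-nullity, rank(A) + nullity(A) = n = 7. Since A has only 2 rows, rank(A) ≤ 2, so nullity(A) ≥ 7 - 2 = 5.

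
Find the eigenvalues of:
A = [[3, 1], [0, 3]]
λ = 3, 3

Solve det(A - λI) = 0. For a 2×2 matrix this is λ² - (trace)λ + det = 0.
trace(A) = 3 + 3 = 6.
det(A) = (3)*(3) - (1)*(0) = 9 - 0 = 9.
Characteristic equation: λ² - (6)λ + (9) = 0.
Discriminant: (6)² - 4*(9) = 36 - 36 = 0.
Roots: λ = (6 ± √0) / 2 = 3, 3.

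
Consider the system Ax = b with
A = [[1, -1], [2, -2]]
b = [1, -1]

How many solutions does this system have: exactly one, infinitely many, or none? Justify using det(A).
No solution

det(A) = (1)*(-2) - (-1)*(2) = 0, so A is singular.
The column space of A is span(column 1) = span([1, 2]).
b = [1, -1] is not a scalar multiple of column 1, so b ∉ column space and the system is inconsistent — no solution.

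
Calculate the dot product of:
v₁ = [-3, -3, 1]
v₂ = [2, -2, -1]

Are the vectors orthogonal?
-1, No

The dot product is the sum of products of corresponding components.
v₁·v₂ = (-3)*(2) + (-3)*(-2) + (1)*(-1) = -6 + 6 - 1 = -1.
Two vectors are orthogonal iff their dot product is 0; here the dot product is -1, so the vectors are not orthogonal.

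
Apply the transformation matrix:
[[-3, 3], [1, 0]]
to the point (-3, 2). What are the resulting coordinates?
(15, -3)

Matrix multiplication:
[[-3, 3], [1, 0]] × [-3, 2]ᵀ
= [-3×-3 + 3×2, 1×-3 + 0×2]ᵀ
= [15.0000, -3.0000]ᵀ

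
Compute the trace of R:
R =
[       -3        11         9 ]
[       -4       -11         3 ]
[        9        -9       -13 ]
tr(R) = -3 - 11 - 13 = -27

The trace of a square matrix is the sum of its diagonal entries.
Diagonal entries of R: R[0][0] = -3, R[1][1] = -11, R[2][2] = -13.
tr(R) = -3 - 11 - 13 = -27.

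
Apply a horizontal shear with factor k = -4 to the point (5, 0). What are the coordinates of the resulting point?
(5, 0)

Shear matrix for horizontal shear with factor k = -4:
[[1, -4], [0, 1]]
Result: (5, 0) → (5, 0)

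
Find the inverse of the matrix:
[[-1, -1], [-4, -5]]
[[-5, 1], [4, -1]]

For [[a,b],[c,d]], inverse = (1/det)·[[d,-b],[-c,a]]
det = -1·-5 - -1·-4 = 1
Inverse = (1/1)·[[-5, 1], [4, -1]]
        = [[-5, 1], [4, -1]]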